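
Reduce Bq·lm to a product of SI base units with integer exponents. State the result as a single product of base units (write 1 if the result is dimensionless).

Bq = 1/s = s⁻¹ (activity is decays per second).
lm = cd·sr = cd (luminous flux; sr is dimensionless).
Combining: Bq·lm = s⁻¹ · cd = s⁻¹·cd.

s⁻¹·cd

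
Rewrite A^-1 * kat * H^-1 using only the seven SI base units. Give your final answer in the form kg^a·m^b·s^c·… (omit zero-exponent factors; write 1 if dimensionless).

kg⁻¹·m⁻²·s·A·mol

kat = mol/s = s⁻¹·mol (catalytic activity).
H = Wb/A (inductance = flux per current),
    = kg·m²·s⁻²·A⁻².
So H⁻¹ = kg⁻¹·m⁻²·s²·A².
Combining: A⁻¹·kat·H⁻¹ = A⁻¹ · (s⁻¹·mol) · (kg⁻¹·m⁻²·s²·A²) = kg⁻¹·m⁻²·s·A·mol.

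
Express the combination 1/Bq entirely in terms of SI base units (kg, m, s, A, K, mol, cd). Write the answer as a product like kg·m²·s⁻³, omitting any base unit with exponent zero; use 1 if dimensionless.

s

Bq = 1/s = s⁻¹ (activity is decays per second).
So Bq⁻¹ = s.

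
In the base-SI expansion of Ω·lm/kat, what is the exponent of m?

Ω = kg·m²·s⁻³·A⁻².
lm = cd.
kat = s⁻¹·mol.
So kat⁻¹ = s·mol⁻¹.
Combining: Ω·lm·kat⁻¹ = (kg·m²·s⁻³·A⁻²) · cd · (s·mol⁻¹) = kg·m²·s⁻²·A⁻²·mol⁻¹·cd.
The exponent of m is 2.

2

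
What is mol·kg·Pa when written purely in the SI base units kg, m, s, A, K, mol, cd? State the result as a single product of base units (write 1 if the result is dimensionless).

kg²·m⁻¹·s⁻²·mol

Pa = kg·m⁻¹·s⁻².
Combining: mol·kg·Pa = mol · kg · (kg·m⁻¹·s⁻²) = kg²·m⁻¹·s⁻²·mol.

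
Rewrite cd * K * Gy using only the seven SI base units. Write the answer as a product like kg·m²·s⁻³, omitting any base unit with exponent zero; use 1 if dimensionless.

Gy = J/kg (absorbed dose = energy per mass),
    = m²·s⁻².
Combining: cd·K·Gy = cd · K · (m²·s⁻²) = m²·s⁻²·K·cd.

m²·s⁻²·K·cd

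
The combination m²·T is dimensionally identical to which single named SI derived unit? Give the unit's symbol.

Wb

T = kg·s⁻²·A⁻¹.
Combining: m²·T = m² · (kg·s⁻²·A⁻¹) = kg·m²·s⁻²·A⁻¹.
kg·m²·s⁻²·A⁻¹ is the base-SI form of the weber.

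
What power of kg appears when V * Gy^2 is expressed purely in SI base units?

V = W/A (potential = power per current),
    = kg·m²·s⁻³·A⁻¹.
Gy = J/kg (absorbed dose = energy per mass),
    = m²·s⁻².
So Gy² = m⁴·s⁻⁴.
Combining: V·Gy² = (kg·m²·s⁻³·A⁻¹) · (m⁴·s⁻⁴) = kg·m⁶·s⁻⁷·A⁻¹.
The exponent of kg is 1.

1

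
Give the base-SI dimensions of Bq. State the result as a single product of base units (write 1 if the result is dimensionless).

s⁻¹

Bq = s⁻¹.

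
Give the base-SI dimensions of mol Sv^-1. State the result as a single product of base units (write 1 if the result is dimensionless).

Sv = J/kg (equivalent dose = energy per mass),
    = m²·s⁻².
So Sv⁻¹ = m⁻²·s².
Combining: mol·Sv⁻¹ = mol · (m⁻²·s²) = m⁻²·s²·mol.

m⁻²·s²·mol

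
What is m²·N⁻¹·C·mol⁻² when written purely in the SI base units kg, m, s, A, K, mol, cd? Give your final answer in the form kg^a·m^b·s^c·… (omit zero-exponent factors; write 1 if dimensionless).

N = kg·m/s² = kg·m·s⁻² (force = mass × acceleration).
So N⁻¹ = kg⁻¹·m⁻¹·s².
C = A·s = s·A (charge = current × time).
Combining: m²·N⁻¹·C·mol⁻² = m² · (kg⁻¹·m⁻¹·s²) · (s·A) · mol⁻² = kg⁻¹·m·s³·A·mol⁻².

kg⁻¹·m·s³·A·mol⁻²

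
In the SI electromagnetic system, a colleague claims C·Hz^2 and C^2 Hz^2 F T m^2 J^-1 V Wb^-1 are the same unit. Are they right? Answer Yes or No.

No

Left side:
  C = s·A.
  Hz = s⁻¹.
  So Hz² = s⁻².
  Combining: C·Hz² = (s·A) · s⁻² = s⁻¹·A.
Right side:
  C = A·s = s·A (charge = current × time).
  So C² = s²·A².
  Hz = 1/s = s⁻¹ (frequency is cycles per second).
  So Hz² = s⁻².
  F = C/V (capacitance = charge per voltage),
      = A·s/(kg·m²·s⁻³·A⁻¹) (substituting C and V),
      = kg⁻¹·m⁻²·s⁴·A².
  T = Wb/m² (flux density = flux per area),
      = kg·s⁻²·A⁻¹.
  J = N·m (work = force × distance),
      = kg·m²·s⁻².
  So J⁻¹ = kg⁻¹·m⁻²·s².
  V = W/A (potential = power per current),
      = kg·m²·s⁻³·A⁻¹.
  Wb = V·s (flux: a volt is a weber per second),
      = kg·m²·s⁻²·A⁻¹.
  So Wb⁻¹ = kg⁻¹·m⁻²·s²·A.
  Combining: C²·Hz²·F·T·m²·J⁻¹·V·Wb⁻¹ = (s²·A²) · s⁻² · (kg⁻¹·m⁻²·s⁴·A²) · (kg·s⁻²·A⁻¹) · m² · (kg⁻¹·m⁻²·s²) · (kg·m²·s⁻³·A⁻¹) · (kg⁻¹·m⁻²·s²·A) = kg⁻¹·m⁻²·s³·A³.
Left is s⁻¹·A; right is kg⁻¹·m⁻²·s³·A³ — different.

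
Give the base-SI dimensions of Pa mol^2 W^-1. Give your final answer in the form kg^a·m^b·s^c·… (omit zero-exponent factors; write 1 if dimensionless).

Pa = kg·m⁻¹·s⁻².
W = kg·m²·s⁻³.
So W⁻¹ = kg⁻¹·m⁻²·s³.
Combining: Pa·mol²·W⁻¹ = (kg·m⁻¹·s⁻²) · mol² · (kg⁻¹·m⁻²·s³) = m⁻³·s·mol².

m⁻³·s·mol²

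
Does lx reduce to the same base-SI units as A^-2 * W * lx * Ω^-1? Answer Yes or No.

Yes

Left side:
  lx = lm/m² (illuminance = luminous flux per area),
      = m⁻²·cd.
Right side:
  W = kg·m²·s⁻³.
  lx = m⁻²·cd.
  Ω = kg·m²·s⁻³·A⁻².
  So Ω⁻¹ = kg⁻¹·m⁻²·s³·A².
  Combining: A⁻²·W·lx·Ω⁻¹ = A⁻² · (kg·m²·s⁻³) · (m⁻²·cd) · (kg⁻¹·m⁻²·s³·A²) = m⁻²·cd.
Both reduce to m⁻²·cd.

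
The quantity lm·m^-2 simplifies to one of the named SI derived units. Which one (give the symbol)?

lx

lm = cd·sr = cd (luminous flux; sr is dimensionless).
Combining: lm·m⁻² = cd · m⁻² = m⁻²·cd.
m⁻²·cd is the base-SI form of the lux.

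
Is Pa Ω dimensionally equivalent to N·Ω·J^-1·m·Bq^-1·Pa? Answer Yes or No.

Left side:
  Pa = kg·m⁻¹·s⁻².
  Ω = kg·m²·s⁻³·A⁻².
  Combining: Pa·Ω = (kg·m⁻¹·s⁻²) · (kg·m²·s⁻³·A⁻²) = kg²·m·s⁻⁵·A⁻².
Right side:
  N = kg·m/s² = kg·m·s⁻² (force = mass × acceleration).
  Ω = V/A (resistance = voltage per current),
      = kg·m²·s⁻³·A⁻².
  J = N·m (work = force × distance),
      = kg·m²·s⁻².
  So J⁻¹ = kg⁻¹·m⁻²·s².
  Bq = 1/s = s⁻¹ (activity is decays per second).
  So Bq⁻¹ = s.
  Pa = N/m² (pressure = force per area),
      = kg·m⁻¹·s⁻².
  Combining: N·Ω·J⁻¹·m·Bq⁻¹·Pa = (kg·m·s⁻²) · (kg·m²·s⁻³·A⁻²) · (kg⁻¹·m⁻²·s²) · m · s · (kg·m⁻¹·s⁻²) = kg²·m·s⁻⁴·A⁻².
Left is kg²·m·s⁻⁵·A⁻²; right is kg²·m·s⁻⁴·A⁻² — different.

No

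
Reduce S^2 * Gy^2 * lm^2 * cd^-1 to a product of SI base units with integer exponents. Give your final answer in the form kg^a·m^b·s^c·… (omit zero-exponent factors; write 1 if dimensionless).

S = 1/Ω (conductance is reciprocal resistance),
    = kg⁻¹·m⁻²·s³·A².
So S² = kg⁻²·m⁻⁴·s⁶·A⁴.
Gy = J/kg (absorbed dose = energy per mass),
    = m²·s⁻².
So Gy² = m⁴·s⁻⁴.
lm = cd·sr = cd (luminous flux; sr is dimensionless).
So lm² = cd².
Combining: S²·Gy²·lm²·cd⁻¹ = (kg⁻²·m⁻⁴·s⁶·A⁴) · (m⁴·s⁻⁴) · cd² · cd⁻¹ = kg⁻²·s²·A⁴·cd.

kg⁻²·s²·A⁴·cd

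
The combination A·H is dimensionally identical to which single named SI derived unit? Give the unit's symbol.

Wb

H = Wb/A (inductance = flux per current),
    = kg·m²·s⁻²·A⁻².
Combining: A·H = A · (kg·m²·s⁻²·A⁻²) = kg·m²·s⁻²·A⁻¹.
kg·m²·s⁻²·A⁻¹ is the base-SI form of the weber.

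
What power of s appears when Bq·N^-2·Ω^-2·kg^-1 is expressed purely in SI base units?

Bq = s⁻¹.
N = kg·m·s⁻².
So N⁻² = kg⁻²·m⁻²·s⁴.
Ω = kg·m²·s⁻³·A⁻².
So Ω⁻² = kg⁻²·m⁻⁴·s⁶·A⁴.
Combining: Bq·N⁻²·Ω⁻²·kg⁻¹ = s⁻¹ · (kg⁻²·m⁻²·s⁴) · (kg⁻²·m⁻⁴·s⁶·A⁴) · kg⁻¹ = kg⁻⁵·m⁻⁶·s⁹·A⁴.
The exponent of s is 9.

9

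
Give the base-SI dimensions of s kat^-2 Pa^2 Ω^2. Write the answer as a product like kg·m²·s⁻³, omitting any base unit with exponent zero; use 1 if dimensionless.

kat = mol/s = s⁻¹·mol (catalytic activity).
So kat⁻² = s²·mol⁻².
Pa = N/m² (pressure = force per area),
    = kg·m⁻¹·s⁻².
So Pa² = kg²·m⁻²·s⁻⁴.
Ω = V/A (resistance = voltage per current),
    = kg·m²·s⁻³·A⁻².
So Ω² = kg²·m⁴·s⁻⁶·A⁻⁴.
Combining: s·kat⁻²·Pa²·Ω² = s · (s²·mol⁻²) · (kg²·m⁻²·s⁻⁴) · (kg²·m⁴·s⁻⁶·A⁻⁴) = kg⁴·m²·s⁻⁷·A⁻⁴·mol⁻².

kg⁴·m²·s⁻⁷·A⁻⁴·mol⁻²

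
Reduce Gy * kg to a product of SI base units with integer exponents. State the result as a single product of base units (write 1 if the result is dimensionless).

kg·m²·s⁻²

Gy = J/kg (absorbed dose = energy per mass),
    = m²·s⁻².
Combining: Gy·kg = (m²·s⁻²) · kg = kg·m²·s⁻².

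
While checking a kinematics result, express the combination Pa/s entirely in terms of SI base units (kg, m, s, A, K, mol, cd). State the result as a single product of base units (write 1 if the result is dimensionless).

Pa = kg·m⁻¹·s⁻².
Combining: Pa·s⁻¹ = (kg·m⁻¹·s⁻²) · s⁻¹ = kg·m⁻¹·s⁻³.

kg·m⁻¹·s⁻³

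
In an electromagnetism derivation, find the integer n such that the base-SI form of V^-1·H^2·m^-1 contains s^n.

V = W/A (potential = power per current),
    = kg·m²·s⁻³·A⁻¹.
So V⁻¹ = kg⁻¹·m⁻²·s³·A.
H = Wb/A (inductance = flux per current),
    = kg·m²·s⁻²·A⁻².
So H² = kg²·m⁴·s⁻⁴·A⁻⁴.
Combining: V⁻¹·H²·m⁻¹ = (kg⁻¹·m⁻²·s³·A) · (kg²·m⁴·s⁻⁴·A⁻⁴) · m⁻¹ = kg·m·s⁻¹·A⁻³.
The exponent of s is -1.

-1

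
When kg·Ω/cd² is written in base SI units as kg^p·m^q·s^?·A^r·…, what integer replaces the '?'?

Ω = V/A (resistance = voltage per current),
    = kg·m²·s⁻³·A⁻².
Combining: cd⁻²·kg·Ω = cd⁻² · kg · (kg·m²·s⁻³·A⁻²) = kg²·m²·s⁻³·A⁻²·cd⁻².
The exponent of s is -3.

-3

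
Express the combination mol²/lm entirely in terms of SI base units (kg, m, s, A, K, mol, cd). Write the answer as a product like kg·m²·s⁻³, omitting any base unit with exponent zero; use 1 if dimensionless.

mol²·cd⁻¹

lm = cd.
So lm⁻¹ = cd⁻¹.
Combining: lm⁻¹·mol² = cd⁻¹ · mol² = mol²·cd⁻¹.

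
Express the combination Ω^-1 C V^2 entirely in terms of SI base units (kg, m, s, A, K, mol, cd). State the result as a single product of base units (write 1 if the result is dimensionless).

kg·m²·s⁻²·A

Ω = V/A (resistance = voltage per current),
    = kg·m²·s⁻³·A⁻².
So Ω⁻¹ = kg⁻¹·m⁻²·s³·A².
C = A·s = s·A (charge = current × time).
V = W/A (potential = power per current),
    = kg·m²·s⁻³·A⁻¹.
So V² = kg²·m⁴·s⁻⁶·A⁻².
Combining: Ω⁻¹·C·V² = (kg⁻¹·m⁻²·s³·A²) · (s·A) · (kg²·m⁴·s⁻⁶·A⁻²) = kg·m²·s⁻²·A.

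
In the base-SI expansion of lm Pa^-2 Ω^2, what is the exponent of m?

6

lm = cd.
Pa = kg·m⁻¹·s⁻².
So Pa⁻² = kg⁻²·m²·s⁴.
Ω = kg·m²·s⁻³·A⁻².
So Ω² = kg²·m⁴·s⁻⁶·A⁻⁴.
Combining: lm·Pa⁻²·Ω² = cd · (kg⁻²·m²·s⁴) · (kg²·m⁴·s⁻⁶·A⁻⁴) = m⁶·s⁻²·A⁻⁴·cd.
The exponent of m is 6.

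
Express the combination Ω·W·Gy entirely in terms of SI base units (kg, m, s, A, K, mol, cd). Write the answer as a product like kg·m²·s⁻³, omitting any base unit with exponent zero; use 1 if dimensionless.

kg²·m⁶·s⁻⁸·A⁻²

Ω = kg·m²·s⁻³·A⁻².
W = kg·m²·s⁻³.
Gy = m²·s⁻².
Combining: Ω·W·Gy = (kg·m²·s⁻³·A⁻²) · (kg·m²·s⁻³) · (m²·s⁻²) = kg²·m⁶·s⁻⁸·A⁻².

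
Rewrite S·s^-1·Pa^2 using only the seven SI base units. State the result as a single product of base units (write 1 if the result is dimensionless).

S = kg⁻¹·m⁻²·s³·A².
Pa = kg·m⁻¹·s⁻².
So Pa² = kg²·m⁻²·s⁻⁴.
Combining: S·s⁻¹·Pa² = (kg⁻¹·m⁻²·s³·A²) · s⁻¹ · (kg²·m⁻²·s⁻⁴) = kg·m⁻⁴·s⁻²·A².

kg·m⁻⁴·s⁻²·A²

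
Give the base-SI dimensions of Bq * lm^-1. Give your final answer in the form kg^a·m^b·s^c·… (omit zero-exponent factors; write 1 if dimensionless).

Bq = 1/s = s⁻¹ (activity is decays per second).
lm = cd·sr = cd (luminous flux; sr is dimensionless).
So lm⁻¹ = cd⁻¹.
Combining: Bq·lm⁻¹ = s⁻¹ · cd⁻¹ = s⁻¹·cd⁻¹.

s⁻¹·cd⁻¹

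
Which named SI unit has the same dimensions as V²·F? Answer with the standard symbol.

V = W/A (potential = power per current),
    = kg·m²·s⁻³·A⁻¹.
So V² = kg²·m⁴·s⁻⁶·A⁻².
F = C/V (capacitance = charge per voltage),
    = A·s/(kg·m²·s⁻³·A⁻¹) (substituting C and V),
    = kg⁻¹·m⁻²·s⁴·A².
Combining: V²·F = (kg²·m⁴·s⁻⁶·A⁻²) · (kg⁻¹·m⁻²·s⁴·A²) = kg·m²·s⁻².
kg·m²·s⁻² is the base-SI form of the joule.

J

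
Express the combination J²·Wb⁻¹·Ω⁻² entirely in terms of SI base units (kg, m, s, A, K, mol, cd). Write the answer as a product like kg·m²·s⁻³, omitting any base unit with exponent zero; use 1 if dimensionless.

kg⁻¹·m⁻²·s⁴·A⁵

J = kg·m²·s⁻².
So J² = kg²·m⁴·s⁻⁴.
Wb = kg·m²·s⁻²·A⁻¹.
So Wb⁻¹ = kg⁻¹·m⁻²·s²·A.
Ω = kg·m²·s⁻³·A⁻².
So Ω⁻² = kg⁻²·m⁻⁴·s⁶·A⁴.
Combining: J²·Wb⁻¹·Ω⁻² = (kg²·m⁴·s⁻⁴) · (kg⁻¹·m⁻²·s²·A) · (kg⁻²·m⁻⁴·s⁶·A⁴) = kg⁻¹·m⁻²·s⁴·A⁵.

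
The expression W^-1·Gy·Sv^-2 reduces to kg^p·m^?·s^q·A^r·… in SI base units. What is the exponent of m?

-4

W = kg·m²·s⁻³.
So W⁻¹ = kg⁻¹·m⁻²·s³.
Gy = m²·s⁻².
Sv = m²·s⁻².
So Sv⁻² = m⁻⁴·s⁴.
Combining: W⁻¹·Gy·Sv⁻² = (kg⁻¹·m⁻²·s³) · (m²·s⁻²) · (m⁻⁴·s⁴) = kg⁻¹·m⁻⁴·s⁵.
The exponent of m is -4.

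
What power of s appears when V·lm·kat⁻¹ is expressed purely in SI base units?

-2

V = W/A (potential = power per current),
    = kg·m²·s⁻³·A⁻¹.
lm = cd·sr = cd (luminous flux; sr is dimensionless).
kat = mol/s = s⁻¹·mol (catalytic activity).
So kat⁻¹ = s·mol⁻¹.
Combining: V·lm·kat⁻¹ = (kg·m²·s⁻³·A⁻¹) · cd · (s·mol⁻¹) = kg·m²·s⁻²·A⁻¹·mol⁻¹·cd.
The exponent of s is -2.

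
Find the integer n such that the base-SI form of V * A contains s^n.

-3

V = W/A (potential = power per current),
    = kg·m²·s⁻³·A⁻¹.
Combining: V·A = (kg·m²·s⁻³·A⁻¹) · A = kg·m²·s⁻³.
The exponent of s is -3.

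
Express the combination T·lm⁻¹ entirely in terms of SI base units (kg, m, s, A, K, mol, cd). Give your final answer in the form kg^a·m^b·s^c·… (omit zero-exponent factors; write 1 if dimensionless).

T = kg·s⁻²·A⁻¹.
lm = cd.
So lm⁻¹ = cd⁻¹.
Combining: T·lm⁻¹ = (kg·s⁻²·A⁻¹) · cd⁻¹ = kg·s⁻²·A⁻¹·cd⁻¹.

kg·s⁻²·A⁻¹·cd⁻¹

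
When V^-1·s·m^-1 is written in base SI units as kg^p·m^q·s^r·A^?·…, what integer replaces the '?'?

V = W/A (potential = power per current),
    = kg·m²·s⁻³·A⁻¹.
So V⁻¹ = kg⁻¹·m⁻²·s³·A.
Combining: V⁻¹·s·m⁻¹ = (kg⁻¹·m⁻²·s³·A) · s · m⁻¹ = kg⁻¹·m⁻³·s⁴·A.
The exponent of A is 1.

1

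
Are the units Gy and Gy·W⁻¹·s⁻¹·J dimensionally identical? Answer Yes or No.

Yes

Left side:
  Gy = J/kg (absorbed dose = energy per mass),
      = m²·s⁻².
Right side:
  Gy = J/kg (absorbed dose = energy per mass),
      = m²·s⁻².
  W = J/s (power = energy per time),
      = kg·m²·s⁻³.
  So W⁻¹ = kg⁻¹·m⁻²·s³.
  J = N·m (work = force × distance),
      = kg·m²·s⁻².
  Combining: Gy·W⁻¹·s⁻¹·J = (m²·s⁻²) · (kg⁻¹·m⁻²·s³) · s⁻¹ · (kg·m²·s⁻²) = m²·s⁻².
Both reduce to m²·s⁻².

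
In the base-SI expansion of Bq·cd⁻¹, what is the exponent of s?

-1

Bq = s⁻¹.
Combining: Bq·cd⁻¹ = s⁻¹ · cd⁻¹ = s⁻¹·cd⁻¹.
The exponent of s is -1.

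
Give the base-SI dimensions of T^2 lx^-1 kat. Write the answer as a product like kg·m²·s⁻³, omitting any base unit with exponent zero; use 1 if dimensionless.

T = Wb/m² (flux density = flux per area),
    = kg·s⁻²·A⁻¹.
So T² = kg²·s⁻⁴·A⁻².
lx = lm/m² (illuminance = luminous flux per area),
    = m⁻²·cd.
So lx⁻¹ = m²·cd⁻¹.
kat = mol/s = s⁻¹·mol (catalytic activity).
Combining: T²·lx⁻¹·kat = (kg²·s⁻⁴·A⁻²) · (m²·cd⁻¹) · (s⁻¹·mol) = kg²·m²·s⁻⁵·A⁻²·mol·cd⁻¹.

kg²·m²·s⁻⁵·A⁻²·mol·cd⁻¹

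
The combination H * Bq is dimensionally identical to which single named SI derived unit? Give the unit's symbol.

H = kg·m²·s⁻²·A⁻².
Bq = s⁻¹.
Combining: H·Bq = (kg·m²·s⁻²·A⁻²) · s⁻¹ = kg·m²·s⁻³·A⁻².
kg·m²·s⁻³·A⁻² is the base-SI form of the ohm.

Ω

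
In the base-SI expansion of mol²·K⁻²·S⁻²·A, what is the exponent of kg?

S = kg⁻¹·m⁻²·s³·A².
So S⁻² = kg²·m⁴·s⁻⁶·A⁻⁴.
Combining: mol²·K⁻²·S⁻²·A = mol² · K⁻² · (kg²·m⁴·s⁻⁶·A⁻⁴) · A = kg²·m⁴·s⁻⁶·A⁻³·K⁻²·mol².
The exponent of kg is 2.

2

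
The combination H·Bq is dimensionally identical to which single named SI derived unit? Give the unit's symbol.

Ω

H = kg·m²·s⁻²·A⁻².
Bq = s⁻¹.
Combining: H·Bq = (kg·m²·s⁻²·A⁻²) · s⁻¹ = kg·m²·s⁻³·A⁻².
kg·m²·s⁻³·A⁻² is the base-SI form of the ohm.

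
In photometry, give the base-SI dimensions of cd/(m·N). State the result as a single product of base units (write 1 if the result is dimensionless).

N = kg·m/s² = kg·m·s⁻² (force = mass × acceleration).
So N⁻¹ = kg⁻¹·m⁻¹·s².
Combining: m⁻¹·cd·N⁻¹ = m⁻¹ · cd · (kg⁻¹·m⁻¹·s²) = kg⁻¹·m⁻²·s²·cd.

kg⁻¹·m⁻²·s²·cd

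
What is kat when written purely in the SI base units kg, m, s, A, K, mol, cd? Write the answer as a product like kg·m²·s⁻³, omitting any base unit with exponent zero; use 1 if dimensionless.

s⁻¹·mol

kat = s⁻¹·mol.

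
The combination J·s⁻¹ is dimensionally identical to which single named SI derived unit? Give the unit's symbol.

W

J = N·m (work = force × distance),
    = kg·m²·s⁻².
Combining: J·s⁻¹ = (kg·m²·s⁻²) · s⁻¹ = kg·m²·s⁻³.
kg·m²·s⁻³ is the base-SI form of the watt.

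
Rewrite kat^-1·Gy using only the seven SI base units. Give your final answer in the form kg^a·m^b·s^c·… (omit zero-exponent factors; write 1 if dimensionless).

m²·s⁻¹·mol⁻¹

kat = mol/s = s⁻¹·mol (catalytic activity).
So kat⁻¹ = s·mol⁻¹.
Gy = J/kg (absorbed dose = energy per mass),
    = m²·s⁻².
Combining: kat⁻¹·Gy = (s·mol⁻¹) · (m²·s⁻²) = m²·s⁻¹·mol⁻¹.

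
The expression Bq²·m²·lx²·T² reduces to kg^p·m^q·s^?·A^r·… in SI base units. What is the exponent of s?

Bq = s⁻¹.
So Bq² = s⁻².
lx = m⁻²·cd.
So lx² = m⁻⁴·cd².
T = kg·s⁻²·A⁻¹.
So T² = kg²·s⁻⁴·A⁻².
Combining: Bq²·m²·lx²·T² = s⁻² · m² · (m⁻⁴·cd²) · (kg²·s⁻⁴·A⁻²) = kg²·m⁻²·s⁻⁶·A⁻²·cd².
The exponent of s is -6.

-6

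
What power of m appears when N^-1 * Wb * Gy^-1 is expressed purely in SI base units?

-1

N = kg·m/s² = kg·m·s⁻² (force = mass × acceleration).
So N⁻¹ = kg⁻¹·m⁻¹·s².
Wb = V·s (flux: a volt is a weber per second),
    = kg·m²·s⁻²·A⁻¹.
Gy = J/kg (absorbed dose = energy per mass),
    = m²·s⁻².
So Gy⁻¹ = m⁻²·s².
Combining: N⁻¹·Wb·Gy⁻¹ = (kg⁻¹·m⁻¹·s²) · (kg·m²·s⁻²·A⁻¹) · (m⁻²·s²) = m⁻¹·s²·A⁻¹.
The exponent of m is -1.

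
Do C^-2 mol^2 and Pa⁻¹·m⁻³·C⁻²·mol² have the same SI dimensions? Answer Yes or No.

No

Left side:
  C = A·s = s·A (charge = current × time).
  So C⁻² = s⁻²·A⁻².
  Combining: C⁻²·mol² = (s⁻²·A⁻²) · mol² = s⁻²·A⁻²·mol².
Right side:
  Pa = N/m² (pressure = force per area),
      = kg·m⁻¹·s⁻².
  So Pa⁻¹ = kg⁻¹·m·s².
  C = A·s = s·A (charge = current × time).
  So C⁻² = s⁻²·A⁻².
  Combining: Pa⁻¹·m⁻³·C⁻²·mol² = (kg⁻¹·m·s²) · m⁻³ · (s⁻²·A⁻²) · mol² = kg⁻¹·m⁻²·A⁻²·mol².
Left is s⁻²·A⁻²·mol²; right is kg⁻¹·m⁻²·A⁻²·mol² — different.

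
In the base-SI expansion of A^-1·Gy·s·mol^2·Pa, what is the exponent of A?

-1

Gy = J/kg (absorbed dose = energy per mass),
    = m²·s⁻².
Pa = N/m² (pressure = force per area),
    = kg·m⁻¹·s⁻².
Combining: A⁻¹·Gy·s·mol²·Pa = A⁻¹ · (m²·s⁻²) · s · mol² · (kg·m⁻¹·s⁻²) = kg·m·s⁻³·A⁻¹·mol².
The exponent of A is -1.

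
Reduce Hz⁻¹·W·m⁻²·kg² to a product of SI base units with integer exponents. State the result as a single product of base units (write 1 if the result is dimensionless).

Hz = 1/s = s⁻¹ (frequency is cycles per second).
So Hz⁻¹ = s.
W = J/s (power = energy per time),
    = kg·m²·s⁻³.
Combining: Hz⁻¹·W·m⁻²·kg² = s · (kg·m²·s⁻³) · m⁻² · kg² = kg³·s⁻².

kg³·s⁻²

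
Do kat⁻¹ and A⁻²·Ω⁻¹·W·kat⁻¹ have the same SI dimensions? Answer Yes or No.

Left side:
  kat = mol/s = s⁻¹·mol (catalytic activity).
  So kat⁻¹ = s·mol⁻¹.
Right side:
  Ω = V/A (resistance = voltage per current),
      = kg·m²·s⁻³·A⁻².
  So Ω⁻¹ = kg⁻¹·m⁻²·s³·A².
  W = J/s (power = energy per time),
      = kg·m²·s⁻³.
  kat = mol/s = s⁻¹·mol (catalytic activity).
  So kat⁻¹ = s·mol⁻¹.
  Combining: A⁻²·Ω⁻¹·W·kat⁻¹ = A⁻² · (kg⁻¹·m⁻²·s³·A²) · (kg·m²·s⁻³) · (s·mol⁻¹) = s·mol⁻¹.
Both reduce to s·mol⁻¹.

Yes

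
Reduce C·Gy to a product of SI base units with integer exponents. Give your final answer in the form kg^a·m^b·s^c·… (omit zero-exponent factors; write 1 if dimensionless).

C = A·s = s·A (charge = current × time).
Gy = J/kg (absorbed dose = energy per mass),
    = m²·s⁻².
Combining: C·Gy = (s·A) · (m²·s⁻²) = m²·s⁻¹·A.

m²·s⁻¹·A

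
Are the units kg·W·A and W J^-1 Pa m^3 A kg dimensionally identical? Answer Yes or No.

Yes

Left side:
  W = J/s (power = energy per time),
      = kg·m²·s⁻³.
  Combining: kg·W·A = kg · (kg·m²·s⁻³) · A = kg²·m²·s⁻³·A.
Right side:
  W = kg·m²·s⁻³.
  J = kg·m²·s⁻².
  So J⁻¹ = kg⁻¹·m⁻²·s².
  Pa = kg·m⁻¹·s⁻².
  Combining: W·J⁻¹·Pa·m³·A·kg = (kg·m²·s⁻³) · (kg⁻¹·m⁻²·s²) · (kg·m⁻¹·s⁻²) · m³ · A · kg = kg²·m²·s⁻³·A.
Both reduce to kg²·m²·s⁻³·A.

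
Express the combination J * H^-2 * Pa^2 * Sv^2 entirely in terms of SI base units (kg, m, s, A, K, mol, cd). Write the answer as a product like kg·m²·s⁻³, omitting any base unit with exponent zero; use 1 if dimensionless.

kg·s⁻⁶·A⁴

J = N·m (work = force × distance),
    = kg·m²·s⁻².
H = Wb/A (inductance = flux per current),
    = kg·m²·s⁻²·A⁻².
So H⁻² = kg⁻²·m⁻⁴·s⁴·A⁴.
Pa = N/m² (pressure = force per area),
    = kg·m⁻¹·s⁻².
So Pa² = kg²·m⁻²·s⁻⁴.
Sv = J/kg (equivalent dose = energy per mass),
    = m²·s⁻².
So Sv² = m⁴·s⁻⁴.
Combining: J·H⁻²·Pa²·Sv² = (kg·m²·s⁻²) · (kg⁻²·m⁻⁴·s⁴·A⁴) · (kg²·m⁻²·s⁻⁴) · (m⁴·s⁻⁴) = kg·s⁻⁶·A⁴.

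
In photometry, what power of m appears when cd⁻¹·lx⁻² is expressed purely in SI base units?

lx = m⁻²·cd.
So lx⁻² = m⁴·cd⁻².
Combining: cd⁻¹·lx⁻² = cd⁻¹ · (m⁴·cd⁻²) = m⁴·cd⁻³.
The exponent of m is 4.

4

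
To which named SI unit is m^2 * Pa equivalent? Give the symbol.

N

Pa = kg·m⁻¹·s⁻².
Combining: m²·Pa = m² · (kg·m⁻¹·s⁻²) = kg·m·s⁻².
kg·m·s⁻² is the base-SI form of the newton.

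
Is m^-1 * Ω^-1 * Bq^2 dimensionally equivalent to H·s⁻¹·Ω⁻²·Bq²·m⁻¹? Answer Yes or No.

Left side:
  Ω = V/A (resistance = voltage per current),
      = kg·m²·s⁻³·A⁻².
  So Ω⁻¹ = kg⁻¹·m⁻²·s³·A².
  Bq = 1/s = s⁻¹ (activity is decays per second).
  So Bq² = s⁻².
  Combining: m⁻¹·Ω⁻¹·Bq² = m⁻¹ · (kg⁻¹·m⁻²·s³·A²) · s⁻² = kg⁻¹·m⁻³·s·A².
Right side:
  H = Wb/A (inductance = flux per current),
      = kg·m²·s⁻²·A⁻².
  Ω = V/A (resistance = voltage per current),
      = kg·m²·s⁻³·A⁻².
  So Ω⁻² = kg⁻²·m⁻⁴·s⁶·A⁴.
  Bq = 1/s = s⁻¹ (activity is decays per second).
  So Bq² = s⁻².
  Combining: H·s⁻¹·Ω⁻²·Bq²·m⁻¹ = (kg·m²·s⁻²·A⁻²) · s⁻¹ · (kg⁻²·m⁻⁴·s⁶·A⁴) · s⁻² · m⁻¹ = kg⁻¹·m⁻³·s·A².
Both reduce to kg⁻¹·m⁻³·s·A².

Yes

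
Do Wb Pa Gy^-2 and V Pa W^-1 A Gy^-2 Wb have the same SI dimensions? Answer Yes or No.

Yes

Left side:
  Wb = V·s (flux: a volt is a weber per second),
      = kg·m²·s⁻²·A⁻¹.
  Pa = N/m² (pressure = force per area),
      = kg·m⁻¹·s⁻².
  Gy = J/kg (absorbed dose = energy per mass),
      = m²·s⁻².
  So Gy⁻² = m⁻⁴·s⁴.
  Combining: Wb·Pa·Gy⁻² = (kg·m²·s⁻²·A⁻¹) · (kg·m⁻¹·s⁻²) · (m⁻⁴·s⁴) = kg²·m⁻³·A⁻¹.
Right side:
  V = W/A (potential = power per current),
      = kg·m²·s⁻³·A⁻¹.
  Pa = N/m² (pressure = force per area),
      = kg·m⁻¹·s⁻².
  W = J/s (power = energy per time),
      = kg·m²·s⁻³.
  So W⁻¹ = kg⁻¹·m⁻²·s³.
  Gy = J/kg (absorbed dose = energy per mass),
      = m²·s⁻².
  So Gy⁻² = m⁻⁴·s⁴.
  Wb = V·s (flux: a volt is a weber per second),
      = kg·m²·s⁻²·A⁻¹.
  Combining: V·Pa·W⁻¹·A·Gy⁻²·Wb = (kg·m²·s⁻³·A⁻¹) · (kg·m⁻¹·s⁻²) · (kg⁻¹·m⁻²·s³) · A · (m⁻⁴·s⁴) · (kg·m²·s⁻²·A⁻¹) = kg²·m⁻³·A⁻¹.
Both reduce to kg²·m⁻³·A⁻¹.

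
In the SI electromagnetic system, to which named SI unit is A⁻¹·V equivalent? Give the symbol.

V = W/A (potential = power per current),
    = kg·m²·s⁻³·A⁻¹.
Combining: A⁻¹·V = A⁻¹ · (kg·m²·s⁻³·A⁻¹) = kg·m²·s⁻³·A⁻².
kg·m²·s⁻³·A⁻² is the base-SI form of the ohm.

Ω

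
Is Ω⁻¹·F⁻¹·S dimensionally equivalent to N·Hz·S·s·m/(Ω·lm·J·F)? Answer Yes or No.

Left side:
  Ω = V/A (resistance = voltage per current),
      = kg·m²·s⁻³·A⁻².
  So Ω⁻¹ = kg⁻¹·m⁻²·s³·A².
  F = C/V (capacitance = charge per voltage),
      = A·s/(kg·m²·s⁻³·A⁻¹) (substituting C and V),
      = kg⁻¹·m⁻²·s⁴·A².
  So F⁻¹ = kg·m²·s⁻⁴·A⁻².
  S = 1/Ω (conductance is reciprocal resistance),
      = kg⁻¹·m⁻²·s³·A².
  Combining: Ω⁻¹·F⁻¹·S = (kg⁻¹·m⁻²·s³·A²) · (kg·m²·s⁻⁴·A⁻²) · (kg⁻¹·m⁻²·s³·A²) = kg⁻¹·m⁻²·s²·A².
Right side:
  Ω = kg·m²·s⁻³·A⁻².
  So Ω⁻¹ = kg⁻¹·m⁻²·s³·A².
  lm = cd.
  So lm⁻¹ = cd⁻¹.
  N = kg·m·s⁻².
  Hz = s⁻¹.
  S = kg⁻¹·m⁻²·s³·A².
  J = kg·m²·s⁻².
  So J⁻¹ = kg⁻¹·m⁻²·s².
  F = kg⁻¹·m⁻²·s⁴·A².
  So F⁻¹ = kg·m²·s⁻⁴·A⁻².
  Combining: Ω⁻¹·lm⁻¹·N·Hz·S·s·J⁻¹·F⁻¹·m = (kg⁻¹·m⁻²·s³·A²) · cd⁻¹ · (kg·m·s⁻²) · s⁻¹ · (kg⁻¹·m⁻²·s³·A²) · s · (kg⁻¹·m⁻²·s²) · (kg·m²·s⁻⁴·A⁻²) · m = kg⁻¹·m⁻²·s²·A²·cd⁻¹.
Left is kg⁻¹·m⁻²·s²·A²; right is kg⁻¹·m⁻²·s²·A²·cd⁻¹ — different.

No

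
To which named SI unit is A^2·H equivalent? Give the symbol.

H = Wb/A (inductance = flux per current),
    = kg·m²·s⁻²·A⁻².
Combining: A²·H = A² · (kg·m²·s⁻²·A⁻²) = kg·m²·s⁻².
kg·m²·s⁻² is the base-SI form of the joule.

J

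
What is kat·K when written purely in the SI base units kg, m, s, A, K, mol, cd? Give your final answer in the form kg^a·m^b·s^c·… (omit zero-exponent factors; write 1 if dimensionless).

s⁻¹·K·mol

kat = s⁻¹·mol.
Combining: kat·K = (s⁻¹·mol) · K = s⁻¹·K·mol.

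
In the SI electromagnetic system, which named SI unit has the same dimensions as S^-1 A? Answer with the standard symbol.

S = 1/Ω (conductance is reciprocal resistance),
    = kg⁻¹·m⁻²·s³·A².
So S⁻¹ = kg·m²·s⁻³·A⁻².
Combining: S⁻¹·A = (kg·m²·s⁻³·A⁻²) · A = kg·m²·s⁻³·A⁻¹.
kg·m²·s⁻³·A⁻¹ is the base-SI form of the volt.

V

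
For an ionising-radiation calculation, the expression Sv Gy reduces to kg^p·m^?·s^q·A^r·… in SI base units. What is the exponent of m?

4

Sv = m²·s⁻².
Gy = m²·s⁻².
Combining: Sv·Gy = (m²·s⁻²) · (m²·s⁻²) = m⁴·s⁻⁴.
The exponent of m is 4.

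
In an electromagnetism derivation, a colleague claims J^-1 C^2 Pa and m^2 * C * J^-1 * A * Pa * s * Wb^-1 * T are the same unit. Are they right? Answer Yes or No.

Yes

Left side:
  J = N·m (work = force × distance),
      = kg·m²·s⁻².
  So J⁻¹ = kg⁻¹·m⁻²·s².
  C = A·s = s·A (charge = current × time).
  So C² = s²·A².
  Pa = N/m² (pressure = force per area),
      = kg·m⁻¹·s⁻².
  Combining: J⁻¹·C²·Pa = (kg⁻¹·m⁻²·s²) · (s²·A²) · (kg·m⁻¹·s⁻²) = m⁻³·s²·A².
Right side:
  C = s·A.
  J = kg·m²·s⁻².
  So J⁻¹ = kg⁻¹·m⁻²·s².
  Pa = kg·m⁻¹·s⁻².
  Wb = kg·m²·s⁻²·A⁻¹.
  So Wb⁻¹ = kg⁻¹·m⁻²·s²·A.
  T = kg·s⁻²·A⁻¹.
  Combining: m²·C·J⁻¹·A·Pa·s·Wb⁻¹·T = m² · (s·A) · (kg⁻¹·m⁻²·s²) · A · (kg·m⁻¹·s⁻²) · s · (kg⁻¹·m⁻²·s²·A) · (kg·s⁻²·A⁻¹) = m⁻³·s²·A².
Both reduce to m⁻³·s²·A².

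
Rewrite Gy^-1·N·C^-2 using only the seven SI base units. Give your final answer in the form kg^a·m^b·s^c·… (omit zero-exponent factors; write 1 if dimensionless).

Gy = J/kg (absorbed dose = energy per mass),
    = m²·s⁻².
So Gy⁻¹ = m⁻²·s².
N = kg·m/s² = kg·m·s⁻² (force = mass × acceleration).
C = A·s = s·A (charge = current × time).
So C⁻² = s⁻²·A⁻².
Combining: Gy⁻¹·N·C⁻² = (m⁻²·s²) · (kg·m·s⁻²) · (s⁻²·A⁻²) = kg·m⁻¹·s⁻²·A⁻².

kg·m⁻¹·s⁻²·A⁻²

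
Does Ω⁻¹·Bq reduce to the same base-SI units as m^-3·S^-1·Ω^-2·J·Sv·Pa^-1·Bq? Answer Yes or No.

Left side:
  Ω = V/A (resistance = voltage per current),
      = kg·m²·s⁻³·A⁻².
  So Ω⁻¹ = kg⁻¹·m⁻²·s³·A².
  Bq = 1/s = s⁻¹ (activity is decays per second).
  Combining: Ω⁻¹·Bq = (kg⁻¹·m⁻²·s³·A²) · s⁻¹ = kg⁻¹·m⁻²·s²·A².
Right side:
  S = 1/Ω (conductance is reciprocal resistance),
      = kg⁻¹·m⁻²·s³·A².
  So S⁻¹ = kg·m²·s⁻³·A⁻².
  Ω = V/A (resistance = voltage per current),
      = kg·m²·s⁻³·A⁻².
  So Ω⁻² = kg⁻²·m⁻⁴·s⁶·A⁴.
  J = N·m (work = force × distance),
      = kg·m²·s⁻².
  Sv = J/kg (equivalent dose = energy per mass),
      = m²·s⁻².
  Pa = N/m² (pressure = force per area),
      = kg·m⁻¹·s⁻².
  So Pa⁻¹ = kg⁻¹·m·s².
  Bq = 1/s = s⁻¹ (activity is decays per second).
  Combining: m⁻³·S⁻¹·Ω⁻²·J·Sv·Pa⁻¹·Bq = m⁻³ · (kg·m²·s⁻³·A⁻²) · (kg⁻²·m⁻⁴·s⁶·A⁴) · (kg·m²·s⁻²) · (m²·s⁻²) · (kg⁻¹·m·s²) · s⁻¹ = kg⁻¹·A².
Left is kg⁻¹·m⁻²·s²·A²; right is kg⁻¹·A² — different.

No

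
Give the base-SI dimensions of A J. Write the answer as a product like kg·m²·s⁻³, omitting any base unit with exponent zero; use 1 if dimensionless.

J = kg·m²·s⁻².
Combining: A·J = A · (kg·m²·s⁻²) = kg·m²·s⁻²·A.

kg·m²·s⁻²·A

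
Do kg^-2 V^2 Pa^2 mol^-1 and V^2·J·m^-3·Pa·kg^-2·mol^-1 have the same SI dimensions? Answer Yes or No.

Yes

Left side:
  V = kg·m²·s⁻³·A⁻¹.
  So V² = kg²·m⁴·s⁻⁶·A⁻².
  Pa = kg·m⁻¹·s⁻².
  So Pa² = kg²·m⁻²·s⁻⁴.
  Combining: kg⁻²·V²·Pa²·mol⁻¹ = kg⁻² · (kg²·m⁴·s⁻⁶·A⁻²) · (kg²·m⁻²·s⁻⁴) · mol⁻¹ = kg²·m²·s⁻¹⁰·A⁻²·mol⁻¹.
Right side:
  V = kg·m²·s⁻³·A⁻¹.
  So V² = kg²·m⁴·s⁻⁶·A⁻².
  J = kg·m²·s⁻².
  Pa = kg·m⁻¹·s⁻².
  Combining: V²·J·m⁻³·Pa·kg⁻²·mol⁻¹ = (kg²·m⁴·s⁻⁶·A⁻²) · (kg·m²·s⁻²) · m⁻³ · (kg·m⁻¹·s⁻²) · kg⁻² · mol⁻¹ = kg²·m²·s⁻¹⁰·A⁻²·mol⁻¹.
Both reduce to kg²·m²·s⁻¹⁰·A⁻²·mol⁻¹.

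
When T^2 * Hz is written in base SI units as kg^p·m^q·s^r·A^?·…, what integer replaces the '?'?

-2

T = Wb/m² (flux density = flux per area),
    = kg·s⁻²·A⁻¹.
So T² = kg²·s⁻⁴·A⁻².
Hz = 1/s = s⁻¹ (frequency is cycles per second).
Combining: T²·Hz = (kg²·s⁻⁴·A⁻²) · s⁻¹ = kg²·s⁻⁵·A⁻².
The exponent of A is -2.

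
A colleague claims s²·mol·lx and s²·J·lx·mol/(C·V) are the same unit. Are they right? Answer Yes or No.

Left side:
  lx = m⁻²·cd.
  Combining: s²·mol·lx = s² · mol · (m⁻²·cd) = m⁻²·s²·mol·cd.
Right side:
  J = kg·m²·s⁻².
  lx = m⁻²·cd.
  C = s·A.
  So C⁻¹ = s⁻¹·A⁻¹.
  V = kg·m²·s⁻³·A⁻¹.
  So V⁻¹ = kg⁻¹·m⁻²·s³·A.
  Combining: s²·J·lx·mol·C⁻¹·V⁻¹ = s² · (kg·m²·s⁻²) · (m⁻²·cd) · mol · (s⁻¹·A⁻¹) · (kg⁻¹·m⁻²·s³·A) = m⁻²·s²·mol·cd.
Both reduce to m⁻²·s²·mol·cd.

Yes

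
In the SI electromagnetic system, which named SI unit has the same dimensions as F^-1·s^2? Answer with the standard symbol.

H

F = C/V (capacitance = charge per voltage),
    = A·s/(kg·m²·s⁻³·A⁻¹) (substituting C and V),
    = kg⁻¹·m⁻²·s⁴·A².
So F⁻¹ = kg·m²·s⁻⁴·A⁻².
Combining: F⁻¹·s² = (kg·m²·s⁻⁴·A⁻²) · s² = kg·m²·s⁻²·A⁻².
kg·m²·s⁻²·A⁻² is the base-SI form of the henry.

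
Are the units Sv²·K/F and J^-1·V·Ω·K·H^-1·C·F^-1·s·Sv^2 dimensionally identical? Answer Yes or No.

Yes

Left side:
  F = kg⁻¹·m⁻²·s⁴·A².
  So F⁻¹ = kg·m²·s⁻⁴·A⁻².
  Sv = m²·s⁻².
  So Sv² = m⁴·s⁻⁴.
  Combining: F⁻¹·Sv²·K = (kg·m²·s⁻⁴·A⁻²) · (m⁴·s⁻⁴) · K = kg·m⁶·s⁻⁸·A⁻²·K.
Right side:
  J = N·m (work = force × distance),
      = kg·m²·s⁻².
  So J⁻¹ = kg⁻¹·m⁻²·s².
  V = W/A (potential = power per current),
      = kg·m²·s⁻³·A⁻¹.
  Ω = V/A (resistance = voltage per current),
      = kg·m²·s⁻³·A⁻².
  H = Wb/A (inductance = flux per current),
      = kg·m²·s⁻²·A⁻².
  So H⁻¹ = kg⁻¹·m⁻²·s²·A².
  C = A·s = s·A (charge = current × time).
  F = C/V (capacitance = charge per voltage),
      = A·s/(kg·m²·s⁻³·A⁻¹) (substituting C and V),
      = kg⁻¹·m⁻²·s⁴·A².
  So F⁻¹ = kg·m²·s⁻⁴·A⁻².
  Sv = J/kg (equivalent dose = energy per mass),
      = m²·s⁻².
  So Sv² = m⁴·s⁻⁴.
  Combining: J⁻¹·V·Ω·K·H⁻¹·C·F⁻¹·s·Sv² = (kg⁻¹·m⁻²·s²) · (kg·m²·s⁻³·A⁻¹) · (kg·m²·s⁻³·A⁻²) · K · (kg⁻¹·m⁻²·s²·A²) · (s·A) · (kg·m²·s⁻⁴·A⁻²) · s · (m⁴·s⁻⁴) = kg·m⁶·s⁻⁸·A⁻²·K.
Both reduce to kg·m⁶·s⁻⁸·A⁻²·K.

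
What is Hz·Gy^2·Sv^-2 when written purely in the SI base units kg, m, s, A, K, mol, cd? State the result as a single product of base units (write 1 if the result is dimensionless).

Hz = s⁻¹.
Gy = m²·s⁻².
So Gy² = m⁴·s⁻⁴.
Sv = m²·s⁻².
So Sv⁻² = m⁻⁴·s⁴.
Combining: Hz·Gy²·Sv⁻² = s⁻¹ · (m⁴·s⁻⁴) · (m⁻⁴·s⁴) = s⁻¹.

s⁻¹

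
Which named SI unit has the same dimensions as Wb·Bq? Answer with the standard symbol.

Wb = kg·m²·s⁻²·A⁻¹.
Bq = s⁻¹.
Combining: Wb·Bq = (kg·m²·s⁻²·A⁻¹) · s⁻¹ = kg·m²·s⁻³·A⁻¹.
kg·m²·s⁻³·A⁻¹ is the base-SI form of the volt.

V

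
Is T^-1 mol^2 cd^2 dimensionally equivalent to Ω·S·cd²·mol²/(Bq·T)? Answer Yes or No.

Left side:
  T = kg·s⁻²·A⁻¹.
  So T⁻¹ = kg⁻¹·s²·A.
  Combining: T⁻¹·mol²·cd² = (kg⁻¹·s²·A) · mol² · cd² = kg⁻¹·s²·A·mol²·cd².
Right side:
  Ω = V/A (resistance = voltage per current),
      = kg·m²·s⁻³·A⁻².
  S = 1/Ω (conductance is reciprocal resistance),
      = kg⁻¹·m⁻²·s³·A².
  Bq = 1/s = s⁻¹ (activity is decays per second).
  So Bq⁻¹ = s.
  T = Wb/m² (flux density = flux per area),
      = kg·s⁻²·A⁻¹.
  So T⁻¹ = kg⁻¹·s²·A.
  Combining: Ω·S·Bq⁻¹·cd²·mol²·T⁻¹ = (kg·m²·s⁻³·A⁻²) · (kg⁻¹·m⁻²·s³·A²) · s · cd² · mol² · (kg⁻¹·s²·A) = kg⁻¹·s³·A·mol²·cd².
Left is kg⁻¹·s²·A·mol²·cd²; right is kg⁻¹·s³·A·mol²·cd² — different.

No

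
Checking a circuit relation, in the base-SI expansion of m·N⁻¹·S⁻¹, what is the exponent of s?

-1

N = kg·m/s² = kg·m·s⁻² (force = mass × acceleration).
So N⁻¹ = kg⁻¹·m⁻¹·s².
S = 1/Ω (conductance is reciprocal resistance),
    = kg⁻¹·m⁻²·s³·A².
So S⁻¹ = kg·m²·s⁻³·A⁻².
Combining: m·N⁻¹·S⁻¹ = m · (kg⁻¹·m⁻¹·s²) · (kg·m²·s⁻³·A⁻²) = m²·s⁻¹·A⁻².
The exponent of s is -1.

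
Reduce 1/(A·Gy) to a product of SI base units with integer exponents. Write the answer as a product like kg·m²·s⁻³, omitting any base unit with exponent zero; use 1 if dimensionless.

Gy = J/kg (absorbed dose = energy per mass),
    = m²·s⁻².
So Gy⁻¹ = m⁻²·s².
Combining: A⁻¹·Gy⁻¹ = A⁻¹ · (m⁻²·s²) = m⁻²·s²·A⁻¹.

m⁻²·s²·A⁻¹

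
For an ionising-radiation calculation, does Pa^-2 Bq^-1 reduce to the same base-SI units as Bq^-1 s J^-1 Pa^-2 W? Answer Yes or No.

Left side:
  Pa = kg·m⁻¹·s⁻².
  So Pa⁻² = kg⁻²·m²·s⁴.
  Bq = s⁻¹.
  So Bq⁻¹ = s.
  Combining: Pa⁻²·Bq⁻¹ = (kg⁻²·m²·s⁴) · s = kg⁻²·m²·s⁵.
Right side:
  Bq = 1/s = s⁻¹ (activity is decays per second).
  So Bq⁻¹ = s.
  J = N·m (work = force × distance),
      = kg·m²·s⁻².
  So J⁻¹ = kg⁻¹·m⁻²·s².
  Pa = N/m² (pressure = force per area),
      = kg·m⁻¹·s⁻².
  So Pa⁻² = kg⁻²·m²·s⁴.
  W = J/s (power = energy per time),
      = kg·m²·s⁻³.
  Combining: Bq⁻¹·s·J⁻¹·Pa⁻²·W = s · s · (kg⁻¹·m⁻²·s²) · (kg⁻²·m²·s⁴) · (kg·m²·s⁻³) = kg⁻²·m²·s⁵.
Both reduce to kg⁻²·m²·s⁵.

Yes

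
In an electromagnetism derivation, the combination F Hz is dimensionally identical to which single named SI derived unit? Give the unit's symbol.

S

F = C/V (capacitance = charge per voltage),
    = A·s/(kg·m²·s⁻³·A⁻¹) (substituting C and V),
    = kg⁻¹·m⁻²·s⁴·A².
Hz = 1/s = s⁻¹ (frequency is cycles per second).
Combining: F·Hz = (kg⁻¹·m⁻²·s⁴·A²) · s⁻¹ = kg⁻¹·m⁻²·s³·A².
kg⁻¹·m⁻²·s³·A² is the base-SI form of the siemens.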